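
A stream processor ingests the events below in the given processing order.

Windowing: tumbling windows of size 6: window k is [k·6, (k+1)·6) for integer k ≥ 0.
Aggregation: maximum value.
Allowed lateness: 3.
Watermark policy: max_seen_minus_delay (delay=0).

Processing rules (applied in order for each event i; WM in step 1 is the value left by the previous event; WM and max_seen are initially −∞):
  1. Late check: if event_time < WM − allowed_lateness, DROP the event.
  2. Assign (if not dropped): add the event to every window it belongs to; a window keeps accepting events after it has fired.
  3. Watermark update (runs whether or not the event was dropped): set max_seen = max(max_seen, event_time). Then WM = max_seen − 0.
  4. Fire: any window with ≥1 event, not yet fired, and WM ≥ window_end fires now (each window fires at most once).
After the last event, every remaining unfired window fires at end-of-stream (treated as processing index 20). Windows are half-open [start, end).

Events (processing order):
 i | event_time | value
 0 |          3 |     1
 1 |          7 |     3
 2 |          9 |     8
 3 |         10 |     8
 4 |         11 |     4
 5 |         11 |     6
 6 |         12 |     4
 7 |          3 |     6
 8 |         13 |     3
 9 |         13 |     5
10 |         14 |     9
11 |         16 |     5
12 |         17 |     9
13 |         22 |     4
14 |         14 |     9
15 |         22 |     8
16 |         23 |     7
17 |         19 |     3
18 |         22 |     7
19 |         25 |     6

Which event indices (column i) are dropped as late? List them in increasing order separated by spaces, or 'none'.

7 14 17

i=0 t=3 v=1: → [0,6); WM=3
i=1 t=7 v=3: → [6,12); WM=7; [0,6) fires=1
i=2 t=9 v=8: → [6,12); WM=9
i=3 t=10 v=8: → [6,12); WM=10
i=4 t=11 v=4: → [6,12); WM=11
i=5 t=11 v=6: → [6,12); WM=11
i=6 t=12 v=4: → [12,18); WM=12; [6,12) fires=8
i=7 t=3 v=6: DROP (t<12-3); WM=12
i=8 t=13 v=3: → [12,18); WM=13
i=9 t=13 v=5: → [12,18); WM=13
i=10 t=14 v=9: → [12,18); WM=14
i=11 t=16 v=5: → [12,18); WM=16
i=12 t=17 v=9: → [12,18); WM=17
i=13 t=22 v=4: → [18,24); WM=22; [12,18) fires=9
i=14 t=14 v=9: DROP (t<22-3); WM=22
i=15 t=22 v=8: → [18,24); WM=22
i=16 t=23 v=7: → [18,24); WM=23
i=17 t=19 v=3: DROP (t<23-3); WM=23
i=18 t=22 v=7: → [18,24); WM=23
i=19 t=25 v=6: → [24,30); WM=25; [18,24) fires=8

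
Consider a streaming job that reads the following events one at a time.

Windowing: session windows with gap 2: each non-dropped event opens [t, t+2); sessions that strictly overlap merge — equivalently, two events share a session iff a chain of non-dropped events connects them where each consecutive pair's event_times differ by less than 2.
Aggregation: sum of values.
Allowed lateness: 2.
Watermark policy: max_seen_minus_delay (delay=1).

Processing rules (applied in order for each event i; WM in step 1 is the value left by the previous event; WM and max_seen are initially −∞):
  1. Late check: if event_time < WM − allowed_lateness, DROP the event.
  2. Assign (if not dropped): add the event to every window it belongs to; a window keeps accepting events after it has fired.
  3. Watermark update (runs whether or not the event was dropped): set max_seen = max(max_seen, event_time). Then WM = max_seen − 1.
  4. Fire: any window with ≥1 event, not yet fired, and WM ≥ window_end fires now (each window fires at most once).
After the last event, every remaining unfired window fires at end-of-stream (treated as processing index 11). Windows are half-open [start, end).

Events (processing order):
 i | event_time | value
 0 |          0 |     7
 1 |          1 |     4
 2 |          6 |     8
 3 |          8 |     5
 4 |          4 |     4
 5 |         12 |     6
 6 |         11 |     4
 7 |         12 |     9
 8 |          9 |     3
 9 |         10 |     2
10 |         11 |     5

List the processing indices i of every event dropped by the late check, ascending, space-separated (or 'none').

4

i=0 t=0 v=7: → [0,2); WM=-1
i=1 t=1 v=4: → [0,3); WM=0
i=2 t=6 v=8: → [6,8); WM=5
i=3 t=8 v=5: → [8,10); WM=7
i=4 t=4 v=4: DROP (t<7-2); WM=7
i=5 t=12 v=6: → [12,14); WM=11
i=6 t=11 v=4: → [11,14); WM=11
i=7 t=12 v=9: → [11,14); WM=11
i=8 t=9 v=3: → [8,11); WM=11
i=9 t=10 v=2: → [8,14); WM=11
i=10 t=11 v=5: → [8,14); WM=11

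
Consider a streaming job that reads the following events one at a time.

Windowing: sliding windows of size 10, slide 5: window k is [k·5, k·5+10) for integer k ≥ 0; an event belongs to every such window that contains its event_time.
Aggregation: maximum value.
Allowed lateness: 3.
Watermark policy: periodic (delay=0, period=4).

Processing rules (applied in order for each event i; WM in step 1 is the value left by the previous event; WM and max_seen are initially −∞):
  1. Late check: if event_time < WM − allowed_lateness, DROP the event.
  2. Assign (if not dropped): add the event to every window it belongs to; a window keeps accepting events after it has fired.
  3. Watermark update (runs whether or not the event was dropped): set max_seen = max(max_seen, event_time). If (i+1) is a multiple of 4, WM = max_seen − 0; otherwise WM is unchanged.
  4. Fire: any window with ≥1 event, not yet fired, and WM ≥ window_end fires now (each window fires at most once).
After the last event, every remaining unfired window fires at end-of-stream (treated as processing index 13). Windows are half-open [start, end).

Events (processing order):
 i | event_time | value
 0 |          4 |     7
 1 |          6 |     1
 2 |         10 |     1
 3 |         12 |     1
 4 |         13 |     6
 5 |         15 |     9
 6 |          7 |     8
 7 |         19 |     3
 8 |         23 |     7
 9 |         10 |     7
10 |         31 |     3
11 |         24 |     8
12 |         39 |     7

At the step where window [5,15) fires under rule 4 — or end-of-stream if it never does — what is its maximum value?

i=0 t=4 v=7: → [0,10); WM=−∞
i=1 t=6 v=1: → [5,15),[0,10); WM=−∞
i=2 t=10 v=1: → [10,20),[5,15); WM=−∞
i=3 t=12 v=1: → [10,20),[5,15); WM=12; [0,10) fires=7
i=4 t=13 v=6: → [10,20),[5,15); WM=12
i=5 t=15 v=9: → [15,25),[10,20); WM=12
i=6 t=7 v=8: DROP (t<12-3); WM=12
i=7 t=19 v=3: → [15,25),[10,20); WM=19; [5,15) fires=6
i=8 t=23 v=7: → [20,30),[15,25); WM=19
i=9 t=10 v=7: DROP (t<19-3); WM=19
i=10 t=31 v=3: → [30,40),[25,35); WM=19
i=11 t=24 v=8: → [20,30),[15,25); WM=31; [10,20) fires=9 [15,25) fires=9 [20,30) fires=8
i=12 t=39 v=7: → [35,45),[30,40); WM=31

6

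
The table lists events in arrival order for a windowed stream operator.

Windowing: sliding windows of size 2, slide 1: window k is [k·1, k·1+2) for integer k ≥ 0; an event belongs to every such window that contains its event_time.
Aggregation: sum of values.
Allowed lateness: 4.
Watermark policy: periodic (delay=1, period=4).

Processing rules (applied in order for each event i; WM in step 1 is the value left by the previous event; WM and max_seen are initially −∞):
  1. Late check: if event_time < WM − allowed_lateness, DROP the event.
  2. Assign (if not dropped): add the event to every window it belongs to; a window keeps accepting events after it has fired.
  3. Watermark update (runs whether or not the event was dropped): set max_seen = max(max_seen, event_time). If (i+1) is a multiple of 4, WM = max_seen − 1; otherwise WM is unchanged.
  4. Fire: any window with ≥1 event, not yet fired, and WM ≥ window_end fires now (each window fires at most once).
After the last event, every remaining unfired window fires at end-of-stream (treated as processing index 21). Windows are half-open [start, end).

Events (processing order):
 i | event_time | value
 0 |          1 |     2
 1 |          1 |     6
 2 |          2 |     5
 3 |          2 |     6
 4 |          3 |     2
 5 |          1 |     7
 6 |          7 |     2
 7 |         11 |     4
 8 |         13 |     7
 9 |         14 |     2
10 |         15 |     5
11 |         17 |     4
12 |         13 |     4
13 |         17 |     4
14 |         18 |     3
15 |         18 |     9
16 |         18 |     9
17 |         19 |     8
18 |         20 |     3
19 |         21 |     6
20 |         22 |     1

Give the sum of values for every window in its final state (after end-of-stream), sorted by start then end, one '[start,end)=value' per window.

[0,2)=15 [1,3)=26 [2,4)=13 [3,5)=2 [6,8)=2 [7,9)=2 [10,12)=4 [11,13)=4 [12,14)=11 [13,15)=13 [14,16)=7 [15,17)=5 [16,18)=8 [17,19)=29 [18,20)=29 [19,21)=11 [20,22)=9 [21,23)=7 [22,24)=1

i=0 t=1 v=2: → [1,3),[0,2); WM=−∞
i=1 t=1 v=6: → [1,3),[0,2); WM=−∞
i=2 t=2 v=5: → [2,4),[1,3); WM=−∞
i=3 t=2 v=6: → [2,4),[1,3); WM=1
i=4 t=3 v=2: → [3,5),[2,4); WM=1
i=5 t=1 v=7: → [1,3),[0,2); WM=1
i=6 t=7 v=2: → [7,9),[6,8); WM=1
i=7 t=11 v=4: → [11,13),[10,12); WM=10; [0,2) fires=15 [1,3) fires=26 [2,4) fires=13 [3,5) fires=2 [6,8) fires=2 [7,9) fires=2
i=8 t=13 v=7: → [13,15),[12,14); WM=10
i=9 t=14 v=2: → [14,16),[13,15); WM=10
i=10 t=15 v=5: → [15,17),[14,16); WM=10
i=11 t=17 v=4: → [17,19),[16,18); WM=16; [10,12) fires=4 [11,13) fires=4 [12,14) fires=7 [13,15) fires=9 [14,16) fires=7
i=12 t=13 v=4: → [13,15),[12,14); WM=16
i=13 t=17 v=4: → [17,19),[16,18); WM=16
i=14 t=18 v=3: → [18,20),[17,19); WM=16
i=15 t=18 v=9: → [18,20),[17,19); WM=17; [15,17) fires=5
i=16 t=18 v=9: → [18,20),[17,19); WM=17
i=17 t=19 v=8: → [19,21),[18,20); WM=17
i=18 t=20 v=3: → [20,22),[19,21); WM=17
i=19 t=21 v=6: → [21,23),[20,22); WM=20; [16,18) fires=8 [17,19) fires=29 [18,20) fires=29
i=20 t=22 v=1: → [22,24),[21,23); WM=20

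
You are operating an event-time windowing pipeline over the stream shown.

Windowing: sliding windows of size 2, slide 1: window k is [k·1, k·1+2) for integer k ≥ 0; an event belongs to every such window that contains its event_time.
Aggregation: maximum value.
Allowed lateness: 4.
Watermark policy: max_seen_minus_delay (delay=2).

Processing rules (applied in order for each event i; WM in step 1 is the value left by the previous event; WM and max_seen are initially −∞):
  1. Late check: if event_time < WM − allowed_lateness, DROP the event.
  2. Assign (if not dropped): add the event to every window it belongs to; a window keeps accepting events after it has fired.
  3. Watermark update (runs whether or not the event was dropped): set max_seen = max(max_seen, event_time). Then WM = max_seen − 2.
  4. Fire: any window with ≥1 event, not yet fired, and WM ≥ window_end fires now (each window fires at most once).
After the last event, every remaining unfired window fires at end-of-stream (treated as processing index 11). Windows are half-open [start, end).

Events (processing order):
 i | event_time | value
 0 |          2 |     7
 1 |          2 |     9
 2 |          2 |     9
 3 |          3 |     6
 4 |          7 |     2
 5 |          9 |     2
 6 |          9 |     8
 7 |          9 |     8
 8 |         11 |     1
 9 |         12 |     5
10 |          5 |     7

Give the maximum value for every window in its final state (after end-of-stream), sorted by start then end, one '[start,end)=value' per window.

[1,3)=9 [2,4)=9 [3,5)=6 [6,8)=2 [7,9)=2 [8,10)=8 [9,11)=8 [10,12)=1 [11,13)=5 [12,14)=5

i=0 t=2 v=7: → [2,4),[1,3); WM=0
i=1 t=2 v=9: → [2,4),[1,3); WM=0
i=2 t=2 v=9: → [2,4),[1,3); WM=0
i=3 t=3 v=6: → [3,5),[2,4); WM=1
i=4 t=7 v=2: → [7,9),[6,8); WM=5; [1,3) fires=9 [2,4) fires=9 [3,5) fires=6
i=5 t=9 v=2: → [9,11),[8,10); WM=7
i=6 t=9 v=8: → [9,11),[8,10); WM=7
i=7 t=9 v=8: → [9,11),[8,10); WM=7
i=8 t=11 v=1: → [11,13),[10,12); WM=9; [6,8) fires=2 [7,9) fires=2
i=9 t=12 v=5: → [12,14),[11,13); WM=10; [8,10) fires=8
i=10 t=5 v=7: DROP (t<10-4); WM=10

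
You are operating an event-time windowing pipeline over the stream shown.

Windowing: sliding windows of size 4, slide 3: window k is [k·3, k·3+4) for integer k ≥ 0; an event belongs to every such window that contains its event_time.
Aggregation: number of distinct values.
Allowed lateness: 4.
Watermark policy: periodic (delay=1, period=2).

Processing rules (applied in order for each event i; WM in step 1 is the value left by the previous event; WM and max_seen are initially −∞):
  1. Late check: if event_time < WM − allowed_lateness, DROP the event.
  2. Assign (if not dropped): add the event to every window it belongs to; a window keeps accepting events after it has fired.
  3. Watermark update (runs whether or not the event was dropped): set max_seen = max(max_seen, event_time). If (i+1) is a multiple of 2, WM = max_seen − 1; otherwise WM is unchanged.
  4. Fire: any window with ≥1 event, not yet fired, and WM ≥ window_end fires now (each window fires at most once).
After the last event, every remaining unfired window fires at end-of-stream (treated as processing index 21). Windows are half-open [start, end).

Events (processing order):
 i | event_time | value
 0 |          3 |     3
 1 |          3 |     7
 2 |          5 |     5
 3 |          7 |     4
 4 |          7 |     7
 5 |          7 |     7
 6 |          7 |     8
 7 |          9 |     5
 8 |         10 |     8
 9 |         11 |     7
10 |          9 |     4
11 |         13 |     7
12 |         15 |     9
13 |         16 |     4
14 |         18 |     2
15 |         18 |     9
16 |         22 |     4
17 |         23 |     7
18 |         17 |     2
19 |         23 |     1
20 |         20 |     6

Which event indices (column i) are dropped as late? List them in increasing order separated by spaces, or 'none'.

i=0 t=3 v=3: → [3,7),[0,4); WM=−∞
i=1 t=3 v=7: → [3,7),[0,4); WM=2
i=2 t=5 v=5: → [3,7); WM=2
i=3 t=7 v=4: → [6,10); WM=6; [0,4) fires=2
i=4 t=7 v=7: → [6,10); WM=6
i=5 t=7 v=7: → [6,10); WM=6
i=6 t=7 v=8: → [6,10); WM=6
i=7 t=9 v=5: → [9,13),[6,10); WM=8; [3,7) fires=3
i=8 t=10 v=8: → [9,13); WM=8
i=9 t=11 v=7: → [9,13); WM=10; [6,10) fires=4
i=10 t=9 v=4: → [9,13),[6,10); WM=10
i=11 t=13 v=7: → [12,16); WM=12
i=12 t=15 v=9: → [15,19),[12,16); WM=12
i=13 t=16 v=4: → [15,19); WM=15; [9,13) fires=4
i=14 t=18 v=2: → [18,22),[15,19); WM=15
i=15 t=18 v=9: → [18,22),[15,19); WM=17; [12,16) fires=2
i=16 t=22 v=4: → [21,25); WM=17
i=17 t=23 v=7: → [21,25); WM=22; [15,19) fires=3 [18,22) fires=2
i=18 t=17 v=2: DROP (t<22-4); WM=22
i=19 t=23 v=1: → [21,25); WM=22
i=20 t=20 v=6: → [18,22); WM=22

18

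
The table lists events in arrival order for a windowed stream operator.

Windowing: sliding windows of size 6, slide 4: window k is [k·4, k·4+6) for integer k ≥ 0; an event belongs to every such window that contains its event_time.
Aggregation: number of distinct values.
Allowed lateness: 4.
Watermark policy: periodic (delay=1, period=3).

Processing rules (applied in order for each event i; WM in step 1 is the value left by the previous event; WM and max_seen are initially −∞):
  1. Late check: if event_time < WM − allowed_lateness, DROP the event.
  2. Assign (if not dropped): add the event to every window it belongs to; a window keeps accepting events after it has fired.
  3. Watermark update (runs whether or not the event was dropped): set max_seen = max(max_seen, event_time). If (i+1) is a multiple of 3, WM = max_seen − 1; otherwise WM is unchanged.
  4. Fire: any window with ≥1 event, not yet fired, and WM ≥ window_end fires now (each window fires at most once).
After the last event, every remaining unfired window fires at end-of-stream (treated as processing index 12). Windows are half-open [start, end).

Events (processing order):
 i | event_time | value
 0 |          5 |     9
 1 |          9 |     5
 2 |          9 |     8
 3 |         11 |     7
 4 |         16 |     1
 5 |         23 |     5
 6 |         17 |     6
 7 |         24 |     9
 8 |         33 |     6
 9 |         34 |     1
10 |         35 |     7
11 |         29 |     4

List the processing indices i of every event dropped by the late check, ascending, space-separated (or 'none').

i=0 t=5 v=9: → [4,10),[0,6); WM=−∞
i=1 t=9 v=5: → [8,14),[4,10); WM=−∞
i=2 t=9 v=8: → [8,14),[4,10); WM=8; [0,6) fires=1
i=3 t=11 v=7: → [8,14); WM=8
i=4 t=16 v=1: → [16,22),[12,18); WM=8
i=5 t=23 v=5: → [20,26); WM=22; [4,10) fires=3 [8,14) fires=3 [12,18) fires=1 [16,22) fires=1
i=6 t=17 v=6: DROP (t<22-4); WM=22
i=7 t=24 v=9: → [24,30),[20,26); WM=22
i=8 t=33 v=6: → [32,38),[28,34); WM=32; [20,26) fires=2 [24,30) fires=1
i=9 t=34 v=1: → [32,38); WM=32
i=10 t=35 v=7: → [32,38); WM=32
i=11 t=29 v=4: → [28,34),[24,30); WM=34; [28,34) fires=2

6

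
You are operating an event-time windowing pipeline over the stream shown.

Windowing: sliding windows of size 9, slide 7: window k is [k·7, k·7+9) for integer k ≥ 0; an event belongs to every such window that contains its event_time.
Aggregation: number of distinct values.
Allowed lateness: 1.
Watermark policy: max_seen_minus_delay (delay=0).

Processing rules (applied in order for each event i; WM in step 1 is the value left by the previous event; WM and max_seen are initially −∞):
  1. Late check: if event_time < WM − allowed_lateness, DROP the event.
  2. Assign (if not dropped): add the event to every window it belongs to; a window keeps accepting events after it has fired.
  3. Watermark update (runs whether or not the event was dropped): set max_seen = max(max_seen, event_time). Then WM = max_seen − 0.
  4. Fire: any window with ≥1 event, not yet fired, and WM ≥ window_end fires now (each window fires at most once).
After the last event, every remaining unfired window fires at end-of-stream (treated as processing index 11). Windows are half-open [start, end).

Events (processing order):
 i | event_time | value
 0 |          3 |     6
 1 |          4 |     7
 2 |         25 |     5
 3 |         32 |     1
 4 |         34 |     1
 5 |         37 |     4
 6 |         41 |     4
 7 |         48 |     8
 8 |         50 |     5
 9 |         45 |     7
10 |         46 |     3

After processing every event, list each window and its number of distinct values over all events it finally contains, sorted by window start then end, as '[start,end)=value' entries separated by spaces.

i=0 t=3 v=6: → [0,9); WM=3
i=1 t=4 v=7: → [0,9); WM=4
i=2 t=25 v=5: → [21,30); WM=25; [0,9) fires=2
i=3 t=32 v=1: → [28,37); WM=32; [21,30) fires=1
i=4 t=34 v=1: → [28,37); WM=34
i=5 t=37 v=4: → [35,44); WM=37; [28,37) fires=1
i=6 t=41 v=4: → [35,44); WM=41
i=7 t=48 v=8: → [42,51); WM=48; [35,44) fires=1
i=8 t=50 v=5: → [49,58),[42,51); WM=50
i=9 t=45 v=7: DROP (t<50-1); WM=50
i=10 t=46 v=3: DROP (t<50-1); WM=50

[0,9)=2 [21,30)=1 [28,37)=1 [35,44)=1 [42,51)=2 [49,58)=1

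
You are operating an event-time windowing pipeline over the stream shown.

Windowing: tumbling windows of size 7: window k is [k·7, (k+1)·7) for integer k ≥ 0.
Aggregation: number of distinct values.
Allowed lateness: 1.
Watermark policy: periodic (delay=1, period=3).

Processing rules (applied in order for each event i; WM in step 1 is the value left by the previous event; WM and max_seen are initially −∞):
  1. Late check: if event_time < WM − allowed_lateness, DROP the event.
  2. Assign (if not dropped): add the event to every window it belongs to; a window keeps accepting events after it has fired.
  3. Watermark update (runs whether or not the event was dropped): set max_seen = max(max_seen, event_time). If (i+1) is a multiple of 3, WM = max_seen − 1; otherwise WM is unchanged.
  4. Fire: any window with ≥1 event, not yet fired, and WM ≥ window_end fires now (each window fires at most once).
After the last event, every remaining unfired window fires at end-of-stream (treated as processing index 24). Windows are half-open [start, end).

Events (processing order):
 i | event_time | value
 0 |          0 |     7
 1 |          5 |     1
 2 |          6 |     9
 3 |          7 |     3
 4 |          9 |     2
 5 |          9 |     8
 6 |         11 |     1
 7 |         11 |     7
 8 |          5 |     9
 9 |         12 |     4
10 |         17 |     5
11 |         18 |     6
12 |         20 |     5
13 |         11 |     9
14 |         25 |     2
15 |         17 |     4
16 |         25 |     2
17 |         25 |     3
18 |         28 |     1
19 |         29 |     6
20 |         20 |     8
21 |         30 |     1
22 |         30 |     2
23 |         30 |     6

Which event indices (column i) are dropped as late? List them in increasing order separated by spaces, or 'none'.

8 13 15 20

i=0 t=0 v=7: → [0,7); WM=−∞
i=1 t=5 v=1: → [0,7); WM=−∞
i=2 t=6 v=9: → [0,7); WM=5
i=3 t=7 v=3: → [7,14); WM=5
i=4 t=9 v=2: → [7,14); WM=5
i=5 t=9 v=8: → [7,14); WM=8; [0,7) fires=3
i=6 t=11 v=1: → [7,14); WM=8
i=7 t=11 v=7: → [7,14); WM=8
i=8 t=5 v=9: DROP (t<8-1); WM=10
i=9 t=12 v=4: → [7,14); WM=10
i=10 t=17 v=5: → [14,21); WM=10
i=11 t=18 v=6: → [14,21); WM=17; [7,14) fires=6
i=12 t=20 v=5: → [14,21); WM=17
i=13 t=11 v=9: DROP (t<17-1); WM=17
i=14 t=25 v=2: → [21,28); WM=24; [14,21) fires=2
i=15 t=17 v=4: DROP (t<24-1); WM=24
i=16 t=25 v=2: → [21,28); WM=24
i=17 t=25 v=3: → [21,28); WM=24
i=18 t=28 v=1: → [28,35); WM=24
i=19 t=29 v=6: → [28,35); WM=24
i=20 t=20 v=8: DROP (t<24-1); WM=28; [21,28) fires=2
i=21 t=30 v=1: → [28,35); WM=28
i=22 t=30 v=2: → [28,35); WM=28
i=23 t=30 v=6: → [28,35); WM=29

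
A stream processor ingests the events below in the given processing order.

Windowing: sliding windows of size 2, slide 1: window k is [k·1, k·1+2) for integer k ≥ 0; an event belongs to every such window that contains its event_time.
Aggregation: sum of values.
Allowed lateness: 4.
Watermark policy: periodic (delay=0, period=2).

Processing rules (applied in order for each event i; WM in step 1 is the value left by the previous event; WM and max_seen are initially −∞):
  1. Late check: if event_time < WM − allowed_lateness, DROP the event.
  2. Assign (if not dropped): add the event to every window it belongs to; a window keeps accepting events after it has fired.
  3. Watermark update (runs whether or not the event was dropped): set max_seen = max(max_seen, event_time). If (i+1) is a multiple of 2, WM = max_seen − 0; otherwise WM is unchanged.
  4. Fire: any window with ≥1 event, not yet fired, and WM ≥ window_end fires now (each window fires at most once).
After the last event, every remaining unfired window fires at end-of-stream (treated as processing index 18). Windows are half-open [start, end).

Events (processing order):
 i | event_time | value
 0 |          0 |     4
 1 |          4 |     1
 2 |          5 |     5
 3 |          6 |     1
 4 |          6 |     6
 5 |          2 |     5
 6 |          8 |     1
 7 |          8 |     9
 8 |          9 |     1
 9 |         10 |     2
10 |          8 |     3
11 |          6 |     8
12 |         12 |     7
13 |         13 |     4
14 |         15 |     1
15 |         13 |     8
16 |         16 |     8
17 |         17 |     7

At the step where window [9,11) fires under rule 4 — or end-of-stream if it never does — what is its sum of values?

3

i=0 t=0 v=4: → [0,2); WM=−∞
i=1 t=4 v=1: → [4,6),[3,5); WM=4; [0,2) fires=4
i=2 t=5 v=5: → [5,7),[4,6); WM=4
i=3 t=6 v=1: → [6,8),[5,7); WM=6; [3,5) fires=1 [4,6) fires=6
i=4 t=6 v=6: → [6,8),[5,7); WM=6
i=5 t=2 v=5: → [2,4),[1,3); WM=6; [1,3) fires=5 [2,4) fires=5
i=6 t=8 v=1: → [8,10),[7,9); WM=6
i=7 t=8 v=9: → [8,10),[7,9); WM=8; [5,7) fires=12 [6,8) fires=7
i=8 t=9 v=1: → [9,11),[8,10); WM=8
i=9 t=10 v=2: → [10,12),[9,11); WM=10; [7,9) fires=10 [8,10) fires=11
i=10 t=8 v=3: → [8,10),[7,9); WM=10
i=11 t=6 v=8: → [6,8),[5,7); WM=10
i=12 t=12 v=7: → [12,14),[11,13); WM=10
i=13 t=13 v=4: → [13,15),[12,14); WM=13; [9,11) fires=3 [10,12) fires=2 [11,13) fires=7
i=14 t=15 v=1: → [15,17),[14,16); WM=13
i=15 t=13 v=8: → [13,15),[12,14); WM=15; [12,14) fires=19 [13,15) fires=12
i=16 t=16 v=8: → [16,18),[15,17); WM=15
i=17 t=17 v=7: → [17,19),[16,18); WM=17; [14,16) fires=1 [15,17) fires=9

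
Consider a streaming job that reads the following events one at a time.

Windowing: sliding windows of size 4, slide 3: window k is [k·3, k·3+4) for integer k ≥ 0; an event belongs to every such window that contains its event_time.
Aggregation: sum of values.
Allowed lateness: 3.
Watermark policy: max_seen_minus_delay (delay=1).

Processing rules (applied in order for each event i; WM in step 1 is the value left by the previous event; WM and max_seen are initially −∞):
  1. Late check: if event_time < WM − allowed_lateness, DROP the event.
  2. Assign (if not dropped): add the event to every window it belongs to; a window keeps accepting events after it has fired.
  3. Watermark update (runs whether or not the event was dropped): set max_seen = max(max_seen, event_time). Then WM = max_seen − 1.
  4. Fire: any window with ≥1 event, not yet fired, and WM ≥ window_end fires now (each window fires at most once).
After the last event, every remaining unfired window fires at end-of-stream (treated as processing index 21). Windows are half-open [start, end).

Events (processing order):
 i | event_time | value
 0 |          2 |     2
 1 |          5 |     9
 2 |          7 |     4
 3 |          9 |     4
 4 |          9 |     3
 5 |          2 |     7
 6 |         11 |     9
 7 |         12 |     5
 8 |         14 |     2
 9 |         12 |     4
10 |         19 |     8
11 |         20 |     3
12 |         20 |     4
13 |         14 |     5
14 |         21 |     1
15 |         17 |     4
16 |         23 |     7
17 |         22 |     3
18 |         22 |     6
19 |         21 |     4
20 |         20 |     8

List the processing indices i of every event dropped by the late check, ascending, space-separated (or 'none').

5 13

i=0 t=2 v=2: → [0,4); WM=1
i=1 t=5 v=9: → [3,7); WM=4; [0,4) fires=2
i=2 t=7 v=4: → [6,10); WM=6
i=3 t=9 v=4: → [9,13),[6,10); WM=8; [3,7) fires=9
i=4 t=9 v=3: → [9,13),[6,10); WM=8
i=5 t=2 v=7: DROP (t<8-3); WM=8
i=6 t=11 v=9: → [9,13); WM=10; [6,10) fires=11
i=7 t=12 v=5: → [12,16),[9,13); WM=11
i=8 t=14 v=2: → [12,16); WM=13; [9,13) fires=21
i=9 t=12 v=4: → [12,16),[9,13); WM=13
i=10 t=19 v=8: → [18,22); WM=18; [12,16) fires=11
i=11 t=20 v=3: → [18,22); WM=19
i=12 t=20 v=4: → [18,22); WM=19
i=13 t=14 v=5: DROP (t<19-3); WM=19
i=14 t=21 v=1: → [21,25),[18,22); WM=20
i=15 t=17 v=4: → [15,19); WM=20; [15,19) fires=4
i=16 t=23 v=7: → [21,25); WM=22; [18,22) fires=16
i=17 t=22 v=3: → [21,25); WM=22
i=18 t=22 v=6: → [21,25); WM=22
i=19 t=21 v=4: → [21,25),[18,22); WM=22
i=20 t=20 v=8: → [18,22); WM=22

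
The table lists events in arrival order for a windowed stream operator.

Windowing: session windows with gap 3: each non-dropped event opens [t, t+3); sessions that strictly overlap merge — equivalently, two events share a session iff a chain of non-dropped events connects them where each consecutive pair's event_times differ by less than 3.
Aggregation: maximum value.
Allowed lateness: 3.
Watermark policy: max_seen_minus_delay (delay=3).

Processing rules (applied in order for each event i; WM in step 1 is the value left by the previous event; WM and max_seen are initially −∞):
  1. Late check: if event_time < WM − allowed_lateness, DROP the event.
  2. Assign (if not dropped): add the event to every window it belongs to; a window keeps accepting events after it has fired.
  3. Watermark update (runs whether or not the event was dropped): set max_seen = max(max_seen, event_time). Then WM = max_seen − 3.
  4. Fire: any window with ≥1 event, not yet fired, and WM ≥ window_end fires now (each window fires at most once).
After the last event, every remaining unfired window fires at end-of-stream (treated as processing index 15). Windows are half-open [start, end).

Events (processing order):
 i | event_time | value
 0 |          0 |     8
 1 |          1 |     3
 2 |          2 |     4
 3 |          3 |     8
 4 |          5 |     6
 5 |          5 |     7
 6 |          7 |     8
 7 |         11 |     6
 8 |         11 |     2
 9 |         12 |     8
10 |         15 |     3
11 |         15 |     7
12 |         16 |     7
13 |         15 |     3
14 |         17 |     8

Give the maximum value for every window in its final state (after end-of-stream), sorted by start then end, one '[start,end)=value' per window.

[0,10)=8 [11,15)=8 [15,20)=8

i=0 t=0 v=8: → [0,3); WM=-3
i=1 t=1 v=3: → [0,4); WM=-2
i=2 t=2 v=4: → [0,5); WM=-1
i=3 t=3 v=8: → [0,6); WM=0
i=4 t=5 v=6: → [0,8); WM=2
i=5 t=5 v=7: → [0,8); WM=2
i=6 t=7 v=8: → [0,10); WM=4
i=7 t=11 v=6: → [11,14); WM=8
i=8 t=11 v=2: → [11,14); WM=8
i=9 t=12 v=8: → [11,15); WM=9
i=10 t=15 v=3: → [15,18); WM=12
i=11 t=15 v=7: → [15,18); WM=12
i=12 t=16 v=7: → [15,19); WM=13
i=13 t=15 v=3: → [15,19); WM=13
i=14 t=17 v=8: → [15,20); WM=14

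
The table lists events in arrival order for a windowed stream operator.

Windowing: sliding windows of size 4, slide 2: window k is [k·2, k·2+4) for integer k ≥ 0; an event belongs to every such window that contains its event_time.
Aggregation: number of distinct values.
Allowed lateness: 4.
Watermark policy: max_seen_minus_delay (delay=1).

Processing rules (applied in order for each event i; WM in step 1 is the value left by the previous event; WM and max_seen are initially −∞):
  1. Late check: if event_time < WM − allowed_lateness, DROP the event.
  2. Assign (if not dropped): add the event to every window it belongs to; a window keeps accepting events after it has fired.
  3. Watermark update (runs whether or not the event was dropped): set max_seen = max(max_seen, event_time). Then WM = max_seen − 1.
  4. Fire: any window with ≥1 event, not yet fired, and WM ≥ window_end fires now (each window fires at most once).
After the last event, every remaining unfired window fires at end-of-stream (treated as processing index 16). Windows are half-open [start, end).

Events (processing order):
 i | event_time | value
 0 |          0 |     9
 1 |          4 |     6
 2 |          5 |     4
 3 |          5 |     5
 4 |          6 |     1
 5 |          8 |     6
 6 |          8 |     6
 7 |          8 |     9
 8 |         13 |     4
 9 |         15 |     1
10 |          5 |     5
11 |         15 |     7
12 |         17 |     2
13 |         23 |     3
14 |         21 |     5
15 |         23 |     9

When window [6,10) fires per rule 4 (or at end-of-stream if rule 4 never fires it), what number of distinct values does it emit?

3

i=0 t=0 v=9: → [0,4); WM=-1
i=1 t=4 v=6: → [4,8),[2,6); WM=3
i=2 t=5 v=4: → [4,8),[2,6); WM=4; [0,4) fires=1
i=3 t=5 v=5: → [4,8),[2,6); WM=4
i=4 t=6 v=1: → [6,10),[4,8); WM=5
i=5 t=8 v=6: → [8,12),[6,10); WM=7; [2,6) fires=3
i=6 t=8 v=6: → [8,12),[6,10); WM=7
i=7 t=8 v=9: → [8,12),[6,10); WM=7
i=8 t=13 v=4: → [12,16),[10,14); WM=12; [4,8) fires=4 [6,10) fires=3 [8,12) fires=2
i=9 t=15 v=1: → [14,18),[12,16); WM=14; [10,14) fires=1
i=10 t=5 v=5: DROP (t<14-4); WM=14
i=11 t=15 v=7: → [14,18),[12,16); WM=14
i=12 t=17 v=2: → [16,20),[14,18); WM=16; [12,16) fires=3
i=13 t=23 v=3: → [22,26),[20,24); WM=22; [14,18) fires=3 [16,20) fires=1
i=14 t=21 v=5: → [20,24),[18,22); WM=22; [18,22) fires=1
i=15 t=23 v=9: → [22,26),[20,24); WM=22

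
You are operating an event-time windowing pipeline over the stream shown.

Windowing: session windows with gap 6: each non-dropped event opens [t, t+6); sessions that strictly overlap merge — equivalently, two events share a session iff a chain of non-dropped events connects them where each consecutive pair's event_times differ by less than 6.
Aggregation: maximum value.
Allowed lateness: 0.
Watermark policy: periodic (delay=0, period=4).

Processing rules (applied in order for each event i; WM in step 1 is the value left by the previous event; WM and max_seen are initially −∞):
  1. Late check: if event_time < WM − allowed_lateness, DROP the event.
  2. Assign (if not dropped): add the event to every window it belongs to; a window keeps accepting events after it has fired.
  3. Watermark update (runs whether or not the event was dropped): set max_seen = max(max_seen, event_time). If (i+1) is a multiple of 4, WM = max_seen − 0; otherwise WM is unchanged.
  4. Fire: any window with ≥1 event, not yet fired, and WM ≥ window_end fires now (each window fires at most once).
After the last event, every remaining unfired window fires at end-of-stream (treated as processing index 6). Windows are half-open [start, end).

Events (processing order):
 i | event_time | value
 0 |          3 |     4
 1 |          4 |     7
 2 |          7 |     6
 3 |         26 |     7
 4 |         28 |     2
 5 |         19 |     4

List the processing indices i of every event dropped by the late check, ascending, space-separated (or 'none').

5

i=0 t=3 v=4: → [3,9); WM=−∞
i=1 t=4 v=7: → [3,10); WM=−∞
i=2 t=7 v=6: → [3,13); WM=−∞
i=3 t=26 v=7: → [26,32); WM=26
i=4 t=28 v=2: → [26,34); WM=26
i=5 t=19 v=4: DROP (t<26-0); WM=26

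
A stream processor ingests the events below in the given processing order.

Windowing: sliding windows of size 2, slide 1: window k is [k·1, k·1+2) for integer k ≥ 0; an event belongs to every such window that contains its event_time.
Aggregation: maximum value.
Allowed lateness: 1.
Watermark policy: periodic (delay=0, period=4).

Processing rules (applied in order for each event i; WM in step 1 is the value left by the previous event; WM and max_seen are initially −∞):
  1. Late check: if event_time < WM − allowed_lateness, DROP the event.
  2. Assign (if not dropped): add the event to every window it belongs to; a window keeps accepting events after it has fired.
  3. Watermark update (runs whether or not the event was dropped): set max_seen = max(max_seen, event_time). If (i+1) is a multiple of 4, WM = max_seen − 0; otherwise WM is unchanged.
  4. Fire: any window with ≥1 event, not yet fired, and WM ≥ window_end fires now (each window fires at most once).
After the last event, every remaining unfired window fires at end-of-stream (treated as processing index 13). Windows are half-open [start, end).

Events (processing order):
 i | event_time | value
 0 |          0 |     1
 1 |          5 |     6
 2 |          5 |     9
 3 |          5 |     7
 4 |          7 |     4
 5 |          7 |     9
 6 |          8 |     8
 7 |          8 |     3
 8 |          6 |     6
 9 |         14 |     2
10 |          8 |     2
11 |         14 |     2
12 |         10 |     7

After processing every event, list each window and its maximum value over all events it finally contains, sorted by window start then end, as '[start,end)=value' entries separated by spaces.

i=0 t=0 v=1: → [0,2); WM=−∞
i=1 t=5 v=6: → [5,7),[4,6); WM=−∞
i=2 t=5 v=9: → [5,7),[4,6); WM=−∞
i=3 t=5 v=7: → [5,7),[4,6); WM=5; [0,2) fires=1
i=4 t=7 v=4: → [7,9),[6,8); WM=5
i=5 t=7 v=9: → [7,9),[6,8); WM=5
i=6 t=8 v=8: → [8,10),[7,9); WM=5
i=7 t=8 v=3: → [8,10),[7,9); WM=8; [4,6) fires=9 [5,7) fires=9 [6,8) fires=9
i=8 t=6 v=6: DROP (t<8-1); WM=8
i=9 t=14 v=2: → [14,16),[13,15); WM=8
i=10 t=8 v=2: → [8,10),[7,9); WM=8
i=11 t=14 v=2: → [14,16),[13,15); WM=14; [7,9) fires=9 [8,10) fires=8
i=12 t=10 v=7: DROP (t<14-1); WM=14

[0,2)=1 [4,6)=9 [5,7)=9 [6,8)=9 [7,9)=9 [8,10)=8 [13,15)=2 [14,16)=2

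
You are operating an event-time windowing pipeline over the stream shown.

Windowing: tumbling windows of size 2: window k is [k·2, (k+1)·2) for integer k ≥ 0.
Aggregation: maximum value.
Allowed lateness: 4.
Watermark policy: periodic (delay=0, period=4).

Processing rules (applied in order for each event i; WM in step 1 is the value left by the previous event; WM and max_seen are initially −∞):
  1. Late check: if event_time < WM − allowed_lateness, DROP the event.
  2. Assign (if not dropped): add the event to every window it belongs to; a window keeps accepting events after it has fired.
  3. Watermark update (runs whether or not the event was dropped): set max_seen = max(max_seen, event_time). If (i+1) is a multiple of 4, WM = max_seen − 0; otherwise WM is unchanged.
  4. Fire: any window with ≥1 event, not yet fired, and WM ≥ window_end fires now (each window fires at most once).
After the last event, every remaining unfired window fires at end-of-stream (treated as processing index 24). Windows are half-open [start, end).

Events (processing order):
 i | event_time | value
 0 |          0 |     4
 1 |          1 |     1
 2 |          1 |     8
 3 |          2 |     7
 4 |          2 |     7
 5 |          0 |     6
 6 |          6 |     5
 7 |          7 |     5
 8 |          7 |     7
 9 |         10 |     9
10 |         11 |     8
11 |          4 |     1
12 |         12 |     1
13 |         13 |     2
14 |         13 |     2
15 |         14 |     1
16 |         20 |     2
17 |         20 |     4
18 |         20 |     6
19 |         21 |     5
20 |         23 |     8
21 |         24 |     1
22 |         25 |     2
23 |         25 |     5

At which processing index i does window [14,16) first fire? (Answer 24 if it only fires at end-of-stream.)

i=0 t=0 v=4: → [0,2); WM=−∞
i=1 t=1 v=1: → [0,2); WM=−∞
i=2 t=1 v=8: → [0,2); WM=−∞
i=3 t=2 v=7: → [2,4); WM=2; [0,2) fires=8
i=4 t=2 v=7: → [2,4); WM=2
i=5 t=0 v=6: → [0,2); WM=2
i=6 t=6 v=5: → [6,8); WM=2
i=7 t=7 v=5: → [6,8); WM=7; [2,4) fires=7
i=8 t=7 v=7: → [6,8); WM=7
i=9 t=10 v=9: → [10,12); WM=7
i=10 t=11 v=8: → [10,12); WM=7
i=11 t=4 v=1: → [4,6); WM=11; [4,6) fires=1 [6,8) fires=7
i=12 t=12 v=1: → [12,14); WM=11
i=13 t=13 v=2: → [12,14); WM=11
i=14 t=13 v=2: → [12,14); WM=11
i=15 t=14 v=1: → [14,16); WM=14; [10,12) fires=9 [12,14) fires=2
i=16 t=20 v=2: → [20,22); WM=14
i=17 t=20 v=4: → [20,22); WM=14
i=18 t=20 v=6: → [20,22); WM=14
i=19 t=21 v=5: → [20,22); WM=21; [14,16) fires=1
i=20 t=23 v=8: → [22,24); WM=21
i=21 t=24 v=1: → [24,26); WM=21
i=22 t=25 v=2: → [24,26); WM=21
i=23 t=25 v=5: → [24,26); WM=25; [20,22) fires=6 [22,24) fires=8

19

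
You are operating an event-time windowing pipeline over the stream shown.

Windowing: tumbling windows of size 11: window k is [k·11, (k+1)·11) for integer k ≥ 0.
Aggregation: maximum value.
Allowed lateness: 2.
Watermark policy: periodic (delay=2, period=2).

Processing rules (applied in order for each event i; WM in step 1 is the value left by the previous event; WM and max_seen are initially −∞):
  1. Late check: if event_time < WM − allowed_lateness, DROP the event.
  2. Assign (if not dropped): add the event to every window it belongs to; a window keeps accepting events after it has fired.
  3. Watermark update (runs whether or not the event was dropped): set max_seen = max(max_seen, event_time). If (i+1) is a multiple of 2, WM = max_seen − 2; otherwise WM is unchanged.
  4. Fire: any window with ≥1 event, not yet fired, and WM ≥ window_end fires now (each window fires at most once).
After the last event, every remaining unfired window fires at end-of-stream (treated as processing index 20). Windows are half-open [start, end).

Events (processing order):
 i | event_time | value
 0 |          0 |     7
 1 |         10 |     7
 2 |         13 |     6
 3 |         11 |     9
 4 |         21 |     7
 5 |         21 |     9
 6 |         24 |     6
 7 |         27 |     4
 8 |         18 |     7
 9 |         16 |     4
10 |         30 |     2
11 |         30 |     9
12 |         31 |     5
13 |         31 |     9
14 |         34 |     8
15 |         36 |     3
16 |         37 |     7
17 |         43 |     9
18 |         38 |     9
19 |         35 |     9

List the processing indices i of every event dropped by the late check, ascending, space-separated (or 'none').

8 9 18 19

i=0 t=0 v=7: → [0,11); WM=−∞
i=1 t=10 v=7: → [0,11); WM=8
i=2 t=13 v=6: → [11,22); WM=8
i=3 t=11 v=9: → [11,22); WM=11; [0,11) fires=7
i=4 t=21 v=7: → [11,22); WM=11
i=5 t=21 v=9: → [11,22); WM=19
i=6 t=24 v=6: → [22,33); WM=19
i=7 t=27 v=4: → [22,33); WM=25; [11,22) fires=9
i=8 t=18 v=7: DROP (t<25-2); WM=25
i=9 t=16 v=4: DROP (t<25-2); WM=25
i=10 t=30 v=2: → [22,33); WM=25
i=11 t=30 v=9: → [22,33); WM=28
i=12 t=31 v=5: → [22,33); WM=28
i=13 t=31 v=9: → [22,33); WM=29
i=14 t=34 v=8: → [33,44); WM=29
i=15 t=36 v=3: → [33,44); WM=34; [22,33) fires=9
i=16 t=37 v=7: → [33,44); WM=34
i=17 t=43 v=9: → [33,44); WM=41
i=18 t=38 v=9: DROP (t<41-2); WM=41
i=19 t=35 v=9: DROP (t<41-2); WM=41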